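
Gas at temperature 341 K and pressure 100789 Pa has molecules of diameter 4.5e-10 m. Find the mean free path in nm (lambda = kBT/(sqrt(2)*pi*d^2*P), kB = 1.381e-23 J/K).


Mean free path: lambda = kB*T / (sqrt(2) * pi * d^2 * P)
lambda = 1.381e-23 * 341 / (sqrt(2) * pi * (4.5e-10)^2 * 100789)
lambda = 5.19332e-08 m
lambda = 51.93 nm

51.93


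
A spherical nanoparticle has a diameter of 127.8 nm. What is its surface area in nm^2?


Radius r = 127.8/2 = 63.9 nm
Surface area SA = 4 * pi * r^2
SA = 4 * pi * (63.9)^2
SA = 51311.13 nm^2

51311.13


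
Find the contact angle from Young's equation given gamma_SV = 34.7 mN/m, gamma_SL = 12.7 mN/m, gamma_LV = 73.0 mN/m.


cos(theta) = (gamma_SV - gamma_SL) / gamma_LV
cos(theta) = (34.7 - 12.7) / 73.0
cos(theta) = 0.30137
theta = arccos(0.30137) = 72.46 degrees

72.46


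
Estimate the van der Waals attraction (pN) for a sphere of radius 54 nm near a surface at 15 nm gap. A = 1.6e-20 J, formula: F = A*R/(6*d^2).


Convert to SI: R = 54 nm = 5.4e-08 m, d = 15 nm = 1.5e-08 m
F = A * R / (6 * d^2)
F = 1.6e-20 * 5.4e-08 / (6 * (1.5e-08)^2)
F = 6.4e-13 N = 0.64 pN

0.64


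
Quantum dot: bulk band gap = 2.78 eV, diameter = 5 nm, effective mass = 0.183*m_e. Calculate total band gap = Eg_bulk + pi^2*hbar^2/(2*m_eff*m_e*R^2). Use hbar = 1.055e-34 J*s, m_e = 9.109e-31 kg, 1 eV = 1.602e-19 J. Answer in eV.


Radius R = 5/2 nm = 2.5e-09 m
Confinement energy dE = pi^2 * hbar^2 / (2 * m_eff * m_e * R^2)
dE = pi^2 * (1.055e-34)^2 / (2 * 0.183 * 9.109e-31 * (2.5e-09)^2) J, divided by 1.602e-19 J/eV
dE = 0.3291 eV
Total band gap = E_g(bulk) + dE = 2.78 + 0.3291 = 3.1091 eV

3.1091


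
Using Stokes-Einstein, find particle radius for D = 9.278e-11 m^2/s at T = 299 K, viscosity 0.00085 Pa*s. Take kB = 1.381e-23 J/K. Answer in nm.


Stokes-Einstein: R = kB*T / (6*pi*eta*D)
R = 1.381e-23 * 299 / (6 * pi * 0.00085 * 9.278e-11)
R = 2.77773e-09 m = 2.78 nm

2.78


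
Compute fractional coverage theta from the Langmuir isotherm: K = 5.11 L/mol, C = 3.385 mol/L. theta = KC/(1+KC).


Langmuir isotherm: theta = K*C / (1 + K*C)
K*C = 5.11 * 3.385 = 17.29735
theta = 17.29735 / (1 + 17.29735) = 17.29735 / 18.29735
theta = 0.9453

0.9453


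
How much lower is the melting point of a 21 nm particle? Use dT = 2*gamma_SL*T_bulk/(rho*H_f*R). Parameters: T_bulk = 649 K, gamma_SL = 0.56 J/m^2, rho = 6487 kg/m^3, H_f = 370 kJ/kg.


Radius R = 21/2 = 10.5 nm = 1.05e-08 m
Convert H_f = 370 kJ/kg = 370000 J/kg
dT = 2 * gamma_SL * T_bulk / (rho * H_f * R)
dT = 2 * 0.56 * 649 / (6487 * 370000 * 1.05e-08)
dT = 28.8 K

28.8


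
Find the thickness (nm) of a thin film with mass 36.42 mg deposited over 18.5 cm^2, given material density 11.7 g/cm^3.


Convert: m = 36.42 mg = 3.6420e-05 kg, A = 18.5 cm^2 = 1.8500e-03 m^2, rho = 11.7 g/cm^3 = 11700 kg/m^3
t = m / (A * rho)
t = 3.6420e-05 / (1.8500e-03 * 11700)
t = 1.6826e-06 m = 1682.6 nm

1682.6


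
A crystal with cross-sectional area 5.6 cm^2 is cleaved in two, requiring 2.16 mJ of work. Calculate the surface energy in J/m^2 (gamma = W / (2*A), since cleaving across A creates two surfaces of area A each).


Convert: A = 5.6 cm^2 = 0.00056 m^2, W = 2.16 mJ = 0.00216 J
Cleaving exposes two faces of area A, so total new surface = 2*A and gamma = W / (2*A)
gamma = 0.00216 / (2 * 0.00056)
gamma = 1.929 J/m^2

1.929


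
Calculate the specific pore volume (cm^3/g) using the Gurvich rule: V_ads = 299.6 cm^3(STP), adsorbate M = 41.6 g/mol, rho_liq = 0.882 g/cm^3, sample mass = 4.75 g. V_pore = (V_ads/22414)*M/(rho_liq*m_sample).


Moles adsorbed n = V_ads / 22414 = 299.6 / 22414 = 1.336665e-02 mol
Liquid volume V_liq = n * M / rho_liq = 1.336665e-02 * 41.6 / 0.882 = 0.63044 cm^3
Specific pore volume V_pore = V_liq / m_sample = 0.63044 / 4.75
V_pore = 0.1327 cm^3/g

0.1327


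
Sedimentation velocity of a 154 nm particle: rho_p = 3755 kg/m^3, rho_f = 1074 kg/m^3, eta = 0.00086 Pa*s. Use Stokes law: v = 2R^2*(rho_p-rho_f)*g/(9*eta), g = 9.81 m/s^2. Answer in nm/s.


Radius R = 154/2 nm = 7.7e-08 m
Density difference = 3755 - 1074 = 2681 kg/m^3
v = 2 * R^2 * (rho_p - rho_f) * g / (9 * eta)
v = 2 * (7.7e-08)^2 * 2681 * 9.81 / (9 * 0.00086)
v = 4.02936e-08 m/s = 40.2936 nm/s

40.2936


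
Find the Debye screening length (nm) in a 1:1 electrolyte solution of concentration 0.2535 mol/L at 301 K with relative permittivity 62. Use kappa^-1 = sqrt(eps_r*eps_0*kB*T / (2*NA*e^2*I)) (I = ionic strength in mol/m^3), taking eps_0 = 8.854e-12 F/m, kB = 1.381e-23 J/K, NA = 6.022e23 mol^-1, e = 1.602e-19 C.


Ionic strength I = 0.2535 * 1^2 * 1000 = 253.5 mol/m^3
kappa^-1 = sqrt(62 * 8.854e-12 * 1.381e-23 * 301 / (2 * 6.022e23 * (1.602e-19)^2 * 253.5))
kappa^-1 = 0.54 nm

0.54


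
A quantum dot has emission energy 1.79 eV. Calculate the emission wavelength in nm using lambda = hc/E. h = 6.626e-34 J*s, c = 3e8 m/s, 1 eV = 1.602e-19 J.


Convert energy: E = 1.79 eV = 1.79 * 1.602e-19 = 2.86758e-19 J
lambda = h*c / E = 6.626e-34 * 3e8 / 2.86758e-19
lambda = 6.93198e-07 m = 693.2 nm

693.2


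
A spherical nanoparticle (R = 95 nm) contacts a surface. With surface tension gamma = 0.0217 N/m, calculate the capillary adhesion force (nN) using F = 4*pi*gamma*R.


Convert radius: R = 95 nm = 9.5e-08 m
F = 4 * pi * gamma * R
F = 4 * pi * 0.0217 * 9.5e-08
F = 2.59056e-08 N = 25.9056 nN

25.9056


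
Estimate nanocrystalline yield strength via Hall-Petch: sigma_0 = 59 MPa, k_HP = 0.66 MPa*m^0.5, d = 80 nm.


d = 80 nm = 8e-08 m
sqrt(d) = 0.0002828427
Hall-Petch contribution = k / sqrt(d) = 0.66 / 0.0002828427 = 2333.5 MPa
sigma = sigma_0 + k/sqrt(d) = 59 + 2333.5 = 2392.5 MPa

2392.5


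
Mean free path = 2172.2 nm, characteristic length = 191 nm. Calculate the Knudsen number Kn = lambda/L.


Knudsen number Kn = lambda / L
Kn = 2172.2 / 191
Kn = 11.3728

11.3728


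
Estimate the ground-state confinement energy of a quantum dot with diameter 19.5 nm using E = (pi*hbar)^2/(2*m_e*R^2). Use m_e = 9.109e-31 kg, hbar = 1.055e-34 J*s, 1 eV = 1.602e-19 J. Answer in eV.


Radius R = 19.5/2 = 9.75 nm = 9.75e-09 m
E = (pi * 1.055e-34)^2 / (2 * 9.109e-31 * (9.75e-09)^2)
E(J) = 6.343e-22
E = E(J) / 1.602e-19 = 0.004 eV

0.004


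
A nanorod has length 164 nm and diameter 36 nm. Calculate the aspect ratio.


Aspect ratio AR = length / diameter
AR = 164 / 36
AR = 4.56

4.56


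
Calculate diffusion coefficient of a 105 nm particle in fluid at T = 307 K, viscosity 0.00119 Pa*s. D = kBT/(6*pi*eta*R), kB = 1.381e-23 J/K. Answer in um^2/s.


Radius R = 105/2 = 52.5 nm = 5.25e-08 m
D = kB*T / (6*pi*eta*R)
D = 1.381e-23 * 307 / (6 * pi * 0.00119 * 5.25e-08)
D = 3.60018e-12 m^2/s = 3.6 um^2/s

3.6


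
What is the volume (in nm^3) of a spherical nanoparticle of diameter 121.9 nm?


Radius r = 121.9/2 = 60.95 nm
Volume V = (4/3) * pi * r^3
V = (4/3) * pi * (60.95)^3
V = 948439.73 nm^3

948439.73


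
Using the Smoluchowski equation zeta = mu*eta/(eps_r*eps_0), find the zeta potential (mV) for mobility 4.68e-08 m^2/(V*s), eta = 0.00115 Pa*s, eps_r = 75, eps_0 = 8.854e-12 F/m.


Smoluchowski equation: zeta = mu * eta / (eps_r * eps_0)
zeta = 4.68e-08 * 0.00115 / (75 * 8.854e-12)
zeta = 0.081048 V = 81.05 mV

81.05


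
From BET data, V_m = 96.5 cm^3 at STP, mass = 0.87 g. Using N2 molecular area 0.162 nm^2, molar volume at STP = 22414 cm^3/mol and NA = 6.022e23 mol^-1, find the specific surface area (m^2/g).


Number of moles in monolayer = V_m / 22414 = 96.5 / 22414 = 0.00430534
Number of molecules = moles * NA = 0.00430534 * 6.022e23
SA = molecules * sigma / mass
SA = (96.5 / 22414) * 6.022e23 * 0.162e-18 / 0.87
SA = 482.8 m^2/g

482.8


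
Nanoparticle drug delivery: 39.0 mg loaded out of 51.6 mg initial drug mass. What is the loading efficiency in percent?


Drug loading efficiency = (drug loaded / drug initial) * 100
DLE = 39.0 / 51.6 * 100
DLE = 0.7558 * 100
DLE = 75.58%

75.58


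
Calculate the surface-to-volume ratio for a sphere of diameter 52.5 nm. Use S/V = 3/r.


Radius r = 52.5/2 = 26.25 nm
S/V = 3 / r = 3 / 26.25
S/V = 0.1143 nm^-1

0.1143


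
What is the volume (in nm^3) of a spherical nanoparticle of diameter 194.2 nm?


Radius r = 194.2/2 = 97.1 nm
Volume V = (4/3) * pi * r^3
V = (4/3) * pi * (97.1)^3
V = 3834831.61 nm^3

3834831.61


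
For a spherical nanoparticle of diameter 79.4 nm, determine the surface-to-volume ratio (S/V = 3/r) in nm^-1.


Radius r = 79.4/2 = 39.7 nm
S/V = 3 / r = 3 / 39.7
S/V = 0.0756 nm^-1

0.0756


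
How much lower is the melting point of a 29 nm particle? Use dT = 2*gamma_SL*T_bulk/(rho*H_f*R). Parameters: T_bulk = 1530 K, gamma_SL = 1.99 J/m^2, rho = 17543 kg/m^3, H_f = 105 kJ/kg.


Radius R = 29/2 = 14.5 nm = 1.45e-08 m
Convert H_f = 105 kJ/kg = 105000 J/kg
dT = 2 * gamma_SL * T_bulk / (rho * H_f * R)
dT = 2 * 1.99 * 1530 / (17543 * 105000 * 1.45e-08)
dT = 228.0 K

228.0


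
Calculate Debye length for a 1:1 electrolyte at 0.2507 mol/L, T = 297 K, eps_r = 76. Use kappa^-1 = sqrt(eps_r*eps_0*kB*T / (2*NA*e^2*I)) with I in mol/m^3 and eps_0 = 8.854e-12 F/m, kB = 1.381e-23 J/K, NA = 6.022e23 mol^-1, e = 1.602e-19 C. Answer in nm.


Ionic strength I = 0.2507 * 1^2 * 1000 = 250.7 mol/m^3
kappa^-1 = sqrt(76 * 8.854e-12 * 1.381e-23 * 297 / (2 * 6.022e23 * (1.602e-19)^2 * 250.7))
kappa^-1 = 0.597 nm

0.597


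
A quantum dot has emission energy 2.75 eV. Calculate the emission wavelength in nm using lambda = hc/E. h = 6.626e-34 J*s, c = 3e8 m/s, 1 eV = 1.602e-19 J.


Convert energy: E = 2.75 eV = 2.75 * 1.602e-19 = 4.4055e-19 J
lambda = h*c / E = 6.626e-34 * 3e8 / 4.4055e-19
lambda = 4.51209e-07 m = 451.2 nm

451.2


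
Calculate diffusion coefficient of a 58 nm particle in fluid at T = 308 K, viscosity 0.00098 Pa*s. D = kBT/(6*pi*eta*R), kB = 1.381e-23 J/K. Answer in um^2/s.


Radius R = 58/2 = 29 nm = 2.9e-08 m
D = kB*T / (6*pi*eta*R)
D = 1.381e-23 * 308 / (6 * pi * 0.00098 * 2.9e-08)
D = 7.93998e-12 m^2/s = 7.94 um^2/s

7.94


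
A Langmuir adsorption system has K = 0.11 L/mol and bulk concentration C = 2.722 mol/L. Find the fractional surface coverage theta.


Langmuir isotherm: theta = K*C / (1 + K*C)
K*C = 0.11 * 2.722 = 0.29942
theta = 0.29942 / (1 + 0.29942) = 0.29942 / 1.29942
theta = 0.2304

0.2304


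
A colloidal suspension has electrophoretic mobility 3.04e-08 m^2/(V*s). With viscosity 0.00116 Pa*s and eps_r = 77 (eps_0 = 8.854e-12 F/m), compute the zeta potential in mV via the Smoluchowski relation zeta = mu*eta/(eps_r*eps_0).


Smoluchowski equation: zeta = mu * eta / (eps_r * eps_0)
zeta = 3.04e-08 * 0.00116 / (77 * 8.854e-12)
zeta = 0.051725 V = 51.73 mV

51.73


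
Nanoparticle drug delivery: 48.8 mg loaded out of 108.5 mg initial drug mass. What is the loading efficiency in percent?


Drug loading efficiency = (drug loaded / drug initial) * 100
DLE = 48.8 / 108.5 * 100
DLE = 0.4498 * 100
DLE = 44.98%

44.98


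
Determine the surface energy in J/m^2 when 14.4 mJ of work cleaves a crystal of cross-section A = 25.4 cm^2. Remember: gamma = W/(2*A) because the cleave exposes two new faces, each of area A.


Convert: A = 25.4 cm^2 = 0.00254 m^2, W = 14.4 mJ = 0.0144 J
Cleaving exposes two faces of area A, so total new surface = 2*A and gamma = W / (2*A)
gamma = 0.0144 / (2 * 0.00254)
gamma = 2.835 J/m^2

2.835


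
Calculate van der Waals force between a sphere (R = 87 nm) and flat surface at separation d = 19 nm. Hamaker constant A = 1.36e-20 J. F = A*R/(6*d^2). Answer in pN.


Convert to SI: R = 87 nm = 8.7e-08 m, d = 19 nm = 1.9e-08 m
F = A * R / (6 * d^2)
F = 1.36e-20 * 8.7e-08 / (6 * (1.9e-08)^2)
F = 5.4626e-13 N = 0.546 pN

0.546


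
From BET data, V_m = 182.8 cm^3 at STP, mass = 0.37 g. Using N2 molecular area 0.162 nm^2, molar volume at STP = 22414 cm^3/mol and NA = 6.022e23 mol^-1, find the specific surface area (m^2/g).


Number of moles in monolayer = V_m / 22414 = 182.8 / 22414 = 0.00815562
Number of molecules = moles * NA = 0.00815562 * 6.022e23
SA = molecules * sigma / mass
SA = (182.8 / 22414) * 6.022e23 * 0.162e-18 / 0.37
SA = 2150.4 m^2/g

2150.4


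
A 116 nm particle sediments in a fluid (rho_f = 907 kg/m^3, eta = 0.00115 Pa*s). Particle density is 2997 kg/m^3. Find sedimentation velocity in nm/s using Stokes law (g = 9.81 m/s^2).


Radius R = 116/2 nm = 5.8e-08 m
Density difference = 2997 - 907 = 2090 kg/m^3
v = 2 * R^2 * (rho_p - rho_f) * g / (9 * eta)
v = 2 * (5.8e-08)^2 * 2090 * 9.81 / (9 * 0.00115)
v = 1.33279e-08 m/s = 13.3279 nm/s

13.3279


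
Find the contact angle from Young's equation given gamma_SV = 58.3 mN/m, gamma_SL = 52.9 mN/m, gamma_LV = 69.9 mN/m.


cos(theta) = (gamma_SV - gamma_SL) / gamma_LV
cos(theta) = (58.3 - 52.9) / 69.9
cos(theta) = 0.077253
theta = arccos(0.077253) = 85.57 degrees

85.57


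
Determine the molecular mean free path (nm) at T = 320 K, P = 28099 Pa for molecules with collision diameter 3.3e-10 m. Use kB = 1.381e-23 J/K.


Mean free path: lambda = kB*T / (sqrt(2) * pi * d^2 * P)
lambda = 1.381e-23 * 320 / (sqrt(2) * pi * (3.3e-10)^2 * 28099)
lambda = 3.25057e-07 m
lambda = 325.06 nm

325.06


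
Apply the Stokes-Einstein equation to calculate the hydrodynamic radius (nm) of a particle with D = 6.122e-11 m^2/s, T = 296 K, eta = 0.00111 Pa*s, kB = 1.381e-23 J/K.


Stokes-Einstein: R = kB*T / (6*pi*eta*D)
R = 1.381e-23 * 296 / (6 * pi * 0.00111 * 6.122e-11)
R = 3.1913e-09 m = 3.19 nm

3.19


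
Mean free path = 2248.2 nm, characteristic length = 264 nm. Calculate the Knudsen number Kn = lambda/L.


Knudsen number Kn = lambda / L
Kn = 2248.2 / 264
Kn = 8.5159

8.5159


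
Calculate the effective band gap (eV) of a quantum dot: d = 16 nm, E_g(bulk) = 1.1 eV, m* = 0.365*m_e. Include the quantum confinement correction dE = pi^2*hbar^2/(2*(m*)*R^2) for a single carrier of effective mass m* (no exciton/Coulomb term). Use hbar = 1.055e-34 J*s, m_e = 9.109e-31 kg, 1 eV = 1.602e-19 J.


Radius R = 16/2 nm = 8e-09 m
Confinement energy dE = pi^2 * hbar^2 / (2 * m_eff * m_e * R^2)
dE = pi^2 * (1.055e-34)^2 / (2 * 0.365 * 9.109e-31 * (8e-09)^2) J, divided by 1.602e-19 J/eV
dE = 0.0161 eV
Total band gap = E_g(bulk) + dE = 1.1 + 0.0161 = 1.1161 eV

1.1161


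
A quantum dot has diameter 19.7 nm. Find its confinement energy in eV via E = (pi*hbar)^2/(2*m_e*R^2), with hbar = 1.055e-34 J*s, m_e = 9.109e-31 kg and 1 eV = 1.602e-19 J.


Radius R = 19.7/2 = 9.85 nm = 9.85e-09 m
E = (pi * 1.055e-34)^2 / (2 * 9.109e-31 * (9.85e-09)^2)
E(J) = 6.21486e-22
E = E(J) / 1.602e-19 = 0.0039 eV

0.0039


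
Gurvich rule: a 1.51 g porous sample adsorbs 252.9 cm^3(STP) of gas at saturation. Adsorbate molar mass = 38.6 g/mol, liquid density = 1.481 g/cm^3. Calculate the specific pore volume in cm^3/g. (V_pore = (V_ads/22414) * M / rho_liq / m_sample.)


Moles adsorbed n = V_ads / 22414 = 252.9 / 22414 = 1.128313e-02 mol
Liquid volume V_liq = n * M / rho_liq = 1.128313e-02 * 38.6 / 1.481 = 0.29408 cm^3
Specific pore volume V_pore = V_liq / m_sample = 0.29408 / 1.51
V_pore = 0.1948 cm^3/g

0.1948


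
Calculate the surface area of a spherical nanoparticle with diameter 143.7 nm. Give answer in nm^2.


Radius r = 143.7/2 = 71.85 nm
Surface area SA = 4 * pi * r^2
SA = 4 * pi * (71.85)^2
SA = 64872.91 nm^2

64872.91


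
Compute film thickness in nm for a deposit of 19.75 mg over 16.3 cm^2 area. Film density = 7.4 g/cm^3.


Convert: m = 19.75 mg = 1.9750e-05 kg, A = 16.3 cm^2 = 1.6300e-03 m^2, rho = 7.4 g/cm^3 = 7400 kg/m^3
t = m / (A * rho)
t = 1.9750e-05 / (1.6300e-03 * 7400)
t = 1.6374e-06 m = 1637.4 nm

1637.4


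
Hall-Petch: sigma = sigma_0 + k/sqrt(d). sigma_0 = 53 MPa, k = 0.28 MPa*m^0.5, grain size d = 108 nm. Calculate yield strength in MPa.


d = 108 nm = 1.08e-07 m
sqrt(d) = 0.0003286335
Hall-Petch contribution = k / sqrt(d) = 0.28 / 0.0003286335 = 852.0 MPa
sigma = sigma_0 + k/sqrt(d) = 53 + 852.0 = 905.0 MPa

905.0


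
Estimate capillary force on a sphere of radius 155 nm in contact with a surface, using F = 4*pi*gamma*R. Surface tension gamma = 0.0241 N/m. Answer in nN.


Convert radius: R = 155 nm = 1.55e-07 m
F = 4 * pi * gamma * R
F = 4 * pi * 0.0241 * 1.55e-07
F = 4.69417e-08 N = 46.9417 nN

46.9417


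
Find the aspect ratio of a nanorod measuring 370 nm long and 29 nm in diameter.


Aspect ratio AR = length / diameter
AR = 370 / 29
AR = 12.76

12.76


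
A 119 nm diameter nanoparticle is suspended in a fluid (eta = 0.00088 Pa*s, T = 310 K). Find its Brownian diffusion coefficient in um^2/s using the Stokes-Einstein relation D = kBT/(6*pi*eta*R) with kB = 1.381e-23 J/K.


Radius R = 119/2 = 59.5 nm = 5.95e-08 m
D = kB*T / (6*pi*eta*R)
D = 1.381e-23 * 310 / (6 * pi * 0.00088 * 5.95e-08)
D = 4.33765e-12 m^2/s = 4.338 um^2/s

4.338


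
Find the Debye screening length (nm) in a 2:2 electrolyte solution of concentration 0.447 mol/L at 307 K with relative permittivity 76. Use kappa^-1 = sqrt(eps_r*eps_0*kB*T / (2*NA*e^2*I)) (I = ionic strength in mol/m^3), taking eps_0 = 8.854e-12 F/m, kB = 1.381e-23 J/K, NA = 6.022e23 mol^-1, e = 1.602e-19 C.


Ionic strength I = 0.447 * 2^2 * 1000 = 1788 mol/m^3
kappa^-1 = sqrt(76 * 8.854e-12 * 1.381e-23 * 307 / (2 * 6.022e23 * (1.602e-19)^2 * 1788))
kappa^-1 = 0.227 nm

0.227


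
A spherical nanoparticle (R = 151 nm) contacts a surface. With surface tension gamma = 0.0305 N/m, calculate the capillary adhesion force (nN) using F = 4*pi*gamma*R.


Convert radius: R = 151 nm = 1.51e-07 m
F = 4 * pi * gamma * R
F = 4 * pi * 0.0305 * 1.51e-07
F = 5.78744e-08 N = 57.8744 nN

57.8744


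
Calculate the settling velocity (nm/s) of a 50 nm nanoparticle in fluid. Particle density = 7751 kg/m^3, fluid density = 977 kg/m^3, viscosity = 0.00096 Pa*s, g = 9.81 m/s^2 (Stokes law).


Radius R = 50/2 nm = 2.5e-08 m
Density difference = 7751 - 977 = 6774 kg/m^3
v = 2 * R^2 * (rho_p - rho_f) * g / (9 * eta)
v = 2 * (2.5e-08)^2 * 6774 * 9.81 / (9 * 0.00096)
v = 9.61414e-09 m/s = 9.6141 nm/s

9.6141


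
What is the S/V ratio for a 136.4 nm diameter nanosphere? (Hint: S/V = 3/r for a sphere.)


Radius r = 136.4/2 = 68.2 nm
S/V = 3 / r = 3 / 68.2
S/V = 0.044 nm^-1

0.044


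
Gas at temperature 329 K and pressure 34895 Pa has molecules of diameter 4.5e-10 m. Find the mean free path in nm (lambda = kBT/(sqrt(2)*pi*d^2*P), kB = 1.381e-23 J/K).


Mean free path: lambda = kB*T / (sqrt(2) * pi * d^2 * P)
lambda = 1.381e-23 * 329 / (sqrt(2) * pi * (4.5e-10)^2 * 34895)
lambda = 1.44723e-07 m
lambda = 144.72 nm

144.72


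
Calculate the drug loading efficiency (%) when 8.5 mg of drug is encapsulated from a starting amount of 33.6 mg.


Drug loading efficiency = (drug loaded / drug initial) * 100
DLE = 8.5 / 33.6 * 100
DLE = 0.253 * 100
DLE = 25.3%

25.3


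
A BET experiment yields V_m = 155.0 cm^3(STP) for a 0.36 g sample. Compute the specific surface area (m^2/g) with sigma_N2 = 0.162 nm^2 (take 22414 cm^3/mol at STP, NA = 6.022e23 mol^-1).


Number of moles in monolayer = V_m / 22414 = 155.0 / 22414 = 0.00691532
Number of molecules = moles * NA = 0.00691532 * 6.022e23
SA = molecules * sigma / mass
SA = (155.0 / 22414) * 6.022e23 * 0.162e-18 / 0.36
SA = 1874.0 m^2/g

1874.0


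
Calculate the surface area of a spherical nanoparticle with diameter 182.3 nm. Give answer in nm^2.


Radius r = 182.3/2 = 91.15 nm
Surface area SA = 4 * pi * r^2
SA = 4 * pi * (91.15)^2
SA = 104405.46 nm^2

104405.46


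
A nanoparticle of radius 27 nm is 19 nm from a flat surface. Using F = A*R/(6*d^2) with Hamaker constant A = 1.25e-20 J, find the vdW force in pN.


Convert to SI: R = 27 nm = 2.7e-08 m, d = 19 nm = 1.9e-08 m
F = A * R / (6 * d^2)
F = 1.25e-20 * 2.7e-08 / (6 * (1.9e-08)^2)
F = 1.55817e-13 N = 0.156 pN

0.156


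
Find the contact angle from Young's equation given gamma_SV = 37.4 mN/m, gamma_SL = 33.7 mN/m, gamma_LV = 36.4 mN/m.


cos(theta) = (gamma_SV - gamma_SL) / gamma_LV
cos(theta) = (37.4 - 33.7) / 36.4
cos(theta) = 0.101648
theta = arccos(0.101648) = 84.17 degrees

84.17


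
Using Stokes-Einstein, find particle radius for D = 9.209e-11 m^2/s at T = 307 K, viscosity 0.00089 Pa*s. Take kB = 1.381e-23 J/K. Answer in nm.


Stokes-Einstein: R = kB*T / (6*pi*eta*D)
R = 1.381e-23 * 307 / (6 * pi * 0.00089 * 9.209e-11)
R = 2.74428e-09 m = 2.74 nm

2.74


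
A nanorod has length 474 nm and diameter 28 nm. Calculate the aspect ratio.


Aspect ratio AR = length / diameter
AR = 474 / 28
AR = 16.93

16.93


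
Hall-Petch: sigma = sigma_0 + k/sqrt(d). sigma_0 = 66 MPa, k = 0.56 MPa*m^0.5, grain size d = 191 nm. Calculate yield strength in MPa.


d = 191 nm = 1.91e-07 m
sqrt(d) = 0.0004370355
Hall-Petch contribution = k / sqrt(d) = 0.56 / 0.0004370355 = 1281.4 MPa
sigma = sigma_0 + k/sqrt(d) = 66 + 1281.4 = 1347.4 MPa

1347.4


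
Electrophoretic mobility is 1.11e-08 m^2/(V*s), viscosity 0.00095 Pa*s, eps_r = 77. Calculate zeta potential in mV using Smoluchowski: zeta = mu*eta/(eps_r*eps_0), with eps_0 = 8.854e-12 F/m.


Smoluchowski equation: zeta = mu * eta / (eps_r * eps_0)
zeta = 1.11e-08 * 0.00095 / (77 * 8.854e-12)
zeta = 0.015467 V = 15.47 mV

15.47


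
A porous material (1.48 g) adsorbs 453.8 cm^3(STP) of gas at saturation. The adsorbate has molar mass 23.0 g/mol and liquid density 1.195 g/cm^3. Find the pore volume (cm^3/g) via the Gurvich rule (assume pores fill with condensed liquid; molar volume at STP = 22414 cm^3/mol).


Moles adsorbed n = V_ads / 22414 = 453.8 / 22414 = 2.024627e-02 mol
Liquid volume V_liq = n * M / rho_liq = 2.024627e-02 * 23.0 / 1.195 = 0.38968 cm^3
Specific pore volume V_pore = V_liq / m_sample = 0.38968 / 1.48
V_pore = 0.2633 cm^3/g

0.2633


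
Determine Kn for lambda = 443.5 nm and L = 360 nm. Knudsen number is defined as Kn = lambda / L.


Knudsen number Kn = lambda / L
Kn = 443.5 / 360
Kn = 1.2319

1.2319


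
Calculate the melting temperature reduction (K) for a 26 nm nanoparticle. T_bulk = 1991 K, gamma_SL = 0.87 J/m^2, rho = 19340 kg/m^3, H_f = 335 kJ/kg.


Radius R = 26/2 = 13 nm = 1.3e-08 m
Convert H_f = 335 kJ/kg = 335000 J/kg
dT = 2 * gamma_SL * T_bulk / (rho * H_f * R)
dT = 2 * 0.87 * 1991 / (19340 * 335000 * 1.3e-08)
dT = 41.1 K

41.1


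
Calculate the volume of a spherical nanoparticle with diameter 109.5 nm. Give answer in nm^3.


Radius r = 109.5/2 = 54.75 nm
Volume V = (4/3) * pi * r^3
V = (4/3) * pi * (54.75)^3
V = 687449.78 nm^3

687449.78


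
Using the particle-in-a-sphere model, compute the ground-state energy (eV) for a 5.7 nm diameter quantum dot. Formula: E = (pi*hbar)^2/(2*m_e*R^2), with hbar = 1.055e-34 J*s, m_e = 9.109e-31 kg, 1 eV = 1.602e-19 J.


Radius R = 5.7/2 = 2.85 nm = 2.85e-09 m
E = (pi * 1.055e-34)^2 / (2 * 9.109e-31 * (2.85e-09)^2)
E(J) = 7.42359e-21
E = E(J) / 1.602e-19 = 0.0463 eV

0.0463


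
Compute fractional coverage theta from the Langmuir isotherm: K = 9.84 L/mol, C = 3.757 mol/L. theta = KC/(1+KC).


Langmuir isotherm: theta = K*C / (1 + K*C)
K*C = 9.84 * 3.757 = 36.96888
theta = 36.96888 / (1 + 36.96888) = 36.96888 / 37.96888
theta = 0.9737

0.9737


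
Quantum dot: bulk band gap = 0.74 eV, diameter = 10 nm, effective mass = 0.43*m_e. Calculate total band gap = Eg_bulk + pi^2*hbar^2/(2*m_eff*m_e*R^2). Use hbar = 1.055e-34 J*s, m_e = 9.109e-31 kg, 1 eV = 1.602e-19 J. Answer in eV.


Radius R = 10/2 nm = 5e-09 m
Confinement energy dE = pi^2 * hbar^2 / (2 * m_eff * m_e * R^2)
dE = pi^2 * (1.055e-34)^2 / (2 * 0.43 * 9.109e-31 * (5e-09)^2) J, divided by 1.602e-19 J/eV
dE = 0.035 eV
Total band gap = E_g(bulk) + dE = 0.74 + 0.035 = 0.775 eV

0.775


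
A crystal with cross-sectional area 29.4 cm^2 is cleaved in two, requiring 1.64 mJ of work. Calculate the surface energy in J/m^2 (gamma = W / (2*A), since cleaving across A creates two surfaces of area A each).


Convert: A = 29.4 cm^2 = 0.00294 m^2, W = 1.64 mJ = 0.00164 J
Cleaving exposes two faces of area A, so total new surface = 2*A and gamma = W / (2*A)
gamma = 0.00164 / (2 * 0.00294)
gamma = 0.279 J/m^2

0.279


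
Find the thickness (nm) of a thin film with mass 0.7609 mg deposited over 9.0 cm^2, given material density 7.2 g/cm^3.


Convert: m = 0.7609 mg = 7.6090e-07 kg, A = 9.0 cm^2 = 9.0000e-04 m^2, rho = 7.2 g/cm^3 = 7200 kg/m^3
t = m / (A * rho)
t = 7.6090e-07 / (9.0000e-04 * 7200)
t = 1.1742e-07 m = 117.4 nm

117.4


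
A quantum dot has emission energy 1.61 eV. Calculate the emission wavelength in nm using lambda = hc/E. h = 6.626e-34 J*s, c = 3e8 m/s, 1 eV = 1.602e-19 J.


Convert energy: E = 1.61 eV = 1.61 * 1.602e-19 = 2.57922e-19 J
lambda = h*c / E = 6.626e-34 * 3e8 / 2.57922e-19
lambda = 7.70698e-07 m = 770.7 nm

770.7


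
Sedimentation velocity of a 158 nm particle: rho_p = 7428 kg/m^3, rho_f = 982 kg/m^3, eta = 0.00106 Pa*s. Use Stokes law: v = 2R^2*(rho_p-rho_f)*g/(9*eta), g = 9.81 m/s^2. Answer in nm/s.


Radius R = 158/2 nm = 7.9e-08 m
Density difference = 7428 - 982 = 6446 kg/m^3
v = 2 * R^2 * (rho_p - rho_f) * g / (9 * eta)
v = 2 * (7.9e-08)^2 * 6446 * 9.81 / (9 * 0.00106)
v = 8.27361e-08 m/s = 82.7361 nm/s

82.7361


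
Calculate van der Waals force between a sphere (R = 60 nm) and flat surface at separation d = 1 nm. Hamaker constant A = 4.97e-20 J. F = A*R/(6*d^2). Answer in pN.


Convert to SI: R = 60 nm = 6e-08 m, d = 1 nm = 1e-09 m
F = A * R / (6 * d^2)
F = 4.97e-20 * 6e-08 / (6 * (1e-09)^2)
F = 4.97e-10 N = 497.0 pN

497.0


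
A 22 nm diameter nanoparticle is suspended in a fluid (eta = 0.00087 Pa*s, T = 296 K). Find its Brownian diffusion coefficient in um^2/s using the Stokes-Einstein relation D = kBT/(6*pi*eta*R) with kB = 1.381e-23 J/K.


Radius R = 22/2 = 11 nm = 1.1e-08 m
D = kB*T / (6*pi*eta*R)
D = 1.381e-23 * 296 / (6 * pi * 0.00087 * 1.1e-08)
D = 2.26606e-11 m^2/s = 22.661 um^2/s

22.661


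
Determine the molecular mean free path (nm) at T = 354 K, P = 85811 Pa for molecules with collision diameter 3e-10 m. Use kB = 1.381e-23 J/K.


Mean free path: lambda = kB*T / (sqrt(2) * pi * d^2 * P)
lambda = 1.381e-23 * 354 / (sqrt(2) * pi * (3e-10)^2 * 85811)
lambda = 1.42478e-07 m
lambda = 142.48 nm

142.48


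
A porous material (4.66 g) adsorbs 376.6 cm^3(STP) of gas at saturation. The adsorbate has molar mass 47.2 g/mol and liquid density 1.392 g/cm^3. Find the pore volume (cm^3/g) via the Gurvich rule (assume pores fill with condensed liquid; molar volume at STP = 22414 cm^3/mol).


Moles adsorbed n = V_ads / 22414 = 376.6 / 22414 = 1.680200e-02 mol
Liquid volume V_liq = n * M / rho_liq = 1.680200e-02 * 47.2 / 1.392 = 0.56972 cm^3
Specific pore volume V_pore = V_liq / m_sample = 0.56972 / 4.66
V_pore = 0.1223 cm^3/g

0.1223


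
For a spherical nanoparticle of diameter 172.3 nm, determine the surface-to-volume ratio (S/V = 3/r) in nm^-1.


Radius r = 172.3/2 = 86.15 nm
S/V = 3 / r = 3 / 86.15
S/V = 0.0348 nm^-1

0.0348


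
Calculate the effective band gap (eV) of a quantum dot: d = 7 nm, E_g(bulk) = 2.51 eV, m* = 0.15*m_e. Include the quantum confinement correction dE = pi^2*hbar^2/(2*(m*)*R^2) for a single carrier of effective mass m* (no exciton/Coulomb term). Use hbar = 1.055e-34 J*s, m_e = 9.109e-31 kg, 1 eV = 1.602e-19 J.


Radius R = 7/2 nm = 3.5e-09 m
Confinement energy dE = pi^2 * hbar^2 / (2 * m_eff * m_e * R^2)
dE = pi^2 * (1.055e-34)^2 / (2 * 0.15 * 9.109e-31 * (3.5e-09)^2) J, divided by 1.602e-19 J/eV
dE = 0.2048 eV
Total band gap = E_g(bulk) + dE = 2.51 + 0.2048 = 2.7148 eV

2.7148


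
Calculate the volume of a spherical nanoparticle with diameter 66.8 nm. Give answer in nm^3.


Radius r = 66.8/2 = 33.4 nm
Volume V = (4/3) * pi * r^3
V = (4/3) * pi * (33.4)^3
V = 156073.08 nm^3

156073.08


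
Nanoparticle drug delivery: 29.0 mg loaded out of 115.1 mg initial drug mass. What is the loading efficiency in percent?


Drug loading efficiency = (drug loaded / drug initial) * 100
DLE = 29.0 / 115.1 * 100
DLE = 0.252 * 100
DLE = 25.2%

25.2


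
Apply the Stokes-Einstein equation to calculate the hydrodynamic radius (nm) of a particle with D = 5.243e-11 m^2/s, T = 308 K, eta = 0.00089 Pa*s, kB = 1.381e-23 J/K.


Stokes-Einstein: R = kB*T / (6*pi*eta*D)
R = 1.381e-23 * 308 / (6 * pi * 0.00089 * 5.243e-11)
R = 4.83586e-09 m = 4.84 nm

4.84


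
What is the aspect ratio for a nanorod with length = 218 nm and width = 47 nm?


Aspect ratio AR = length / diameter
AR = 218 / 47
AR = 4.64

4.64


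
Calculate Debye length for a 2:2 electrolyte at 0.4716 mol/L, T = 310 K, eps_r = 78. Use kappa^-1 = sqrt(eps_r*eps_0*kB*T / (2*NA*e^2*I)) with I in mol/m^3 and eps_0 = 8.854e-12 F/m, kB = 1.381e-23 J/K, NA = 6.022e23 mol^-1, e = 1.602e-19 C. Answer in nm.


Ionic strength I = 0.4716 * 2^2 * 1000 = 1886.4 mol/m^3
kappa^-1 = sqrt(78 * 8.854e-12 * 1.381e-23 * 310 / (2 * 6.022e23 * (1.602e-19)^2 * 1886.4))
kappa^-1 = 0.225 nm

0.225


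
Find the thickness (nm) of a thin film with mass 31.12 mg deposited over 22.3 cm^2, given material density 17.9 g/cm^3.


Convert: m = 31.12 mg = 3.1120e-05 kg, A = 22.3 cm^2 = 2.2300e-03 m^2, rho = 17.9 g/cm^3 = 17900 kg/m^3
t = m / (A * rho)
t = 3.1120e-05 / (2.2300e-03 * 17900)
t = 7.7962e-07 m = 779.6 nm

779.6


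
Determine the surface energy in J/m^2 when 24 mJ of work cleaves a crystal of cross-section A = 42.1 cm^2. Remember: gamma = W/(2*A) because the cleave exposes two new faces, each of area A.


Convert: A = 42.1 cm^2 = 0.00421 m^2, W = 24 mJ = 0.024 J
Cleaving exposes two faces of area A, so total new surface = 2*A and gamma = W / (2*A)
gamma = 0.024 / (2 * 0.00421)
gamma = 2.85 J/m^2

2.85


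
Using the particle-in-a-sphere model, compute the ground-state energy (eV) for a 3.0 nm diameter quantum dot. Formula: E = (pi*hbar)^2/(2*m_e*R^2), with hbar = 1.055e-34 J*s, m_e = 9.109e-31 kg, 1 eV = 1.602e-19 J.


Radius R = 3.0/2 = 1.5 nm = 1.5e-09 m
E = (pi * 1.055e-34)^2 / (2 * 9.109e-31 * (1.5e-09)^2)
E(J) = 2.67992e-20
E = E(J) / 1.602e-19 = 0.1673 eV

0.1673


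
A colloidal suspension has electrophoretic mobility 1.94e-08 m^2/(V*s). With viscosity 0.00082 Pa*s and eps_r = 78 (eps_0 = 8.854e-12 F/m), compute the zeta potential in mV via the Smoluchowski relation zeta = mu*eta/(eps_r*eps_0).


Smoluchowski equation: zeta = mu * eta / (eps_r * eps_0)
zeta = 1.94e-08 * 0.00082 / (78 * 8.854e-12)
zeta = 0.023035 V = 23.03 mV

23.03


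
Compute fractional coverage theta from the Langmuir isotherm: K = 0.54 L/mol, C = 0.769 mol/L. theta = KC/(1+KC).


Langmuir isotherm: theta = K*C / (1 + K*C)
K*C = 0.54 * 0.769 = 0.41526
theta = 0.41526 / (1 + 0.41526) = 0.41526 / 1.41526
theta = 0.2934

0.2934


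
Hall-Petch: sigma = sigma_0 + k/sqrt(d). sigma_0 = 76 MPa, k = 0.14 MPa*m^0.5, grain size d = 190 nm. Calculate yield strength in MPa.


d = 190 nm = 1.9e-07 m
sqrt(d) = 0.0004358899
Hall-Petch contribution = k / sqrt(d) = 0.14 / 0.0004358899 = 321.2 MPa
sigma = sigma_0 + k/sqrt(d) = 76 + 321.2 = 397.2 MPa

397.2


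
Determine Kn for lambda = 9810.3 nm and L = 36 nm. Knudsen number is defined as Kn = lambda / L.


Knudsen number Kn = lambda / L
Kn = 9810.3 / 36
Kn = 272.5083

272.5083


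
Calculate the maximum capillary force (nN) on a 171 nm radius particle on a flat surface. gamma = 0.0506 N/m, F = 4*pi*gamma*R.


Convert radius: R = 171 nm = 1.71e-07 m
F = 4 * pi * gamma * R
F = 4 * pi * 0.0506 * 1.71e-07
F = 1.08732e-07 N = 108.7318 nN

108.7318


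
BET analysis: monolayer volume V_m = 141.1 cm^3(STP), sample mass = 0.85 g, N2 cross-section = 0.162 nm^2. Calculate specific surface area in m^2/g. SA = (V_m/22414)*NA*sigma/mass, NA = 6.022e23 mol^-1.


Number of moles in monolayer = V_m / 22414 = 141.1 / 22414 = 0.00629517
Number of molecules = moles * NA = 0.00629517 * 6.022e23
SA = molecules * sigma / mass
SA = (141.1 / 22414) * 6.022e23 * 0.162e-18 / 0.85
SA = 722.5 m^2/g

722.5


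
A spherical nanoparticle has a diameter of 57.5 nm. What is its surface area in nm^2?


Radius r = 57.5/2 = 28.75 nm
Surface area SA = 4 * pi * r^2
SA = 4 * pi * (28.75)^2
SA = 10386.89 nm^2

10386.89


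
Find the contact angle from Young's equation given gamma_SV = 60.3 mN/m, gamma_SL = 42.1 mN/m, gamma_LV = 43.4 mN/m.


cos(theta) = (gamma_SV - gamma_SL) / gamma_LV
cos(theta) = (60.3 - 42.1) / 43.4
cos(theta) = 0.419355
theta = arccos(0.419355) = 65.21 degrees

65.21


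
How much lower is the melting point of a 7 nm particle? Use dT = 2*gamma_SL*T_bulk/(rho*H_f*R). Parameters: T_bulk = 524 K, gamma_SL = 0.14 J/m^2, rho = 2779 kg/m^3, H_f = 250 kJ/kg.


Radius R = 7/2 = 3.5 nm = 3.5e-09 m
Convert H_f = 250 kJ/kg = 250000 J/kg
dT = 2 * gamma_SL * T_bulk / (rho * H_f * R)
dT = 2 * 0.14 * 524 / (2779 * 250000 * 3.5e-09)
dT = 60.3 K

60.3


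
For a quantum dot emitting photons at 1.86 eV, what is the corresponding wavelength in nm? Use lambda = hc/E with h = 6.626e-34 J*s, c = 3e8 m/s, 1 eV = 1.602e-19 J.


Convert energy: E = 1.86 eV = 1.86 * 1.602e-19 = 2.97972e-19 J
lambda = h*c / E = 6.626e-34 * 3e8 / 2.97972e-19
lambda = 6.6711e-07 m = 667.1 nm

667.1


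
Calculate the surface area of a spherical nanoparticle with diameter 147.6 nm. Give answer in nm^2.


Radius r = 147.6/2 = 73.8 nm
Surface area SA = 4 * pi * r^2
SA = 4 * pi * (73.8)^2
SA = 68441.98 nm^2

68441.98


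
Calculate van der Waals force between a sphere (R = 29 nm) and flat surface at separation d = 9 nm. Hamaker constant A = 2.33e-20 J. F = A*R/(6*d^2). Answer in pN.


Convert to SI: R = 29 nm = 2.9e-08 m, d = 9 nm = 9e-09 m
F = A * R / (6 * d^2)
F = 2.33e-20 * 2.9e-08 / (6 * (9e-09)^2)
F = 1.39033e-12 N = 1.39 pN

1.39


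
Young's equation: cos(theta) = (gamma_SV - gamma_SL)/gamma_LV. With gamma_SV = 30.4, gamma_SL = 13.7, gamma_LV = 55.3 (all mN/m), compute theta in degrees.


cos(theta) = (gamma_SV - gamma_SL) / gamma_LV
cos(theta) = (30.4 - 13.7) / 55.3
cos(theta) = 0.301989
theta = arccos(0.301989) = 72.42 degrees

72.42


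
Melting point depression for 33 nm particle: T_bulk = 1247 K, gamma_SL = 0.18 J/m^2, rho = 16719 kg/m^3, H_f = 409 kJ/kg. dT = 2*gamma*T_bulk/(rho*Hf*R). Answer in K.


Radius R = 33/2 = 16.5 nm = 1.65e-08 m
Convert H_f = 409 kJ/kg = 409000 J/kg
dT = 2 * gamma_SL * T_bulk / (rho * H_f * R)
dT = 2 * 0.18 * 1247 / (16719 * 409000 * 1.65e-08)
dT = 4.0 K

4.0


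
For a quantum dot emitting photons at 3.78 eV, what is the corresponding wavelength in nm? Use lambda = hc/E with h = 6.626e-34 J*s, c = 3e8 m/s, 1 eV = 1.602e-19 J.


Convert energy: E = 3.78 eV = 3.78 * 1.602e-19 = 6.05556e-19 J
lambda = h*c / E = 6.626e-34 * 3e8 / 6.05556e-19
lambda = 3.2826e-07 m = 328.3 nm

328.3


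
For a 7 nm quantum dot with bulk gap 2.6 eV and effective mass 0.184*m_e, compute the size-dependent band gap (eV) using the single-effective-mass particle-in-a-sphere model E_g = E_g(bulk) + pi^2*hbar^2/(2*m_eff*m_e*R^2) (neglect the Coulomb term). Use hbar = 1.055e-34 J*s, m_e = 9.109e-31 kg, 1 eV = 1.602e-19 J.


Radius R = 7/2 nm = 3.5e-09 m
Confinement energy dE = pi^2 * hbar^2 / (2 * m_eff * m_e * R^2)
dE = pi^2 * (1.055e-34)^2 / (2 * 0.184 * 9.109e-31 * (3.5e-09)^2) J, divided by 1.602e-19 J/eV
dE = 0.167 eV
Total band gap = E_g(bulk) + dE = 2.6 + 0.167 = 2.767 eV

2.767


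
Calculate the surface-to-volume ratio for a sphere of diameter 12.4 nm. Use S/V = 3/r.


Radius r = 12.4/2 = 6.2 nm
S/V = 3 / r = 3 / 6.2
S/V = 0.4839 nm^-1

0.4839


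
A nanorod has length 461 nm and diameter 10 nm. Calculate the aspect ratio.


Aspect ratio AR = length / diameter
AR = 461 / 10
AR = 46.1

46.1


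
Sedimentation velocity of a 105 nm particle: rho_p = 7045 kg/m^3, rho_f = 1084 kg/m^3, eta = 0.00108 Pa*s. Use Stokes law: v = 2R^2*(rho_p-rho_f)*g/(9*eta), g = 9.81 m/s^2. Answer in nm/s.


Radius R = 105/2 nm = 5.25e-08 m
Density difference = 7045 - 1084 = 5961 kg/m^3
v = 2 * R^2 * (rho_p - rho_f) * g / (9 * eta)
v = 2 * (5.25e-08)^2 * 5961 * 9.81 / (9 * 0.00108)
v = 3.31643e-08 m/s = 33.1643 nm/s

33.1643


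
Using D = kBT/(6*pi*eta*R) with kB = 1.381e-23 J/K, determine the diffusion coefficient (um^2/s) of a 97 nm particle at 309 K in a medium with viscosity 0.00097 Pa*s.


Radius R = 97/2 = 48.5 nm = 4.85e-08 m
D = kB*T / (6*pi*eta*R)
D = 1.381e-23 * 309 / (6 * pi * 0.00097 * 4.85e-08)
D = 4.81213e-12 m^2/s = 4.812 um^2/s

4.812


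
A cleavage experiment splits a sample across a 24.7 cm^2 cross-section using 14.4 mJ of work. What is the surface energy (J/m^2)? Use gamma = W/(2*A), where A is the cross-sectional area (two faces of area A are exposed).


Convert: A = 24.7 cm^2 = 0.00247 m^2, W = 14.4 mJ = 0.0144 J
Cleaving exposes two faces of area A, so total new surface = 2*A and gamma = W / (2*A)
gamma = 0.0144 / (2 * 0.00247)
gamma = 2.915 J/m^2

2.915


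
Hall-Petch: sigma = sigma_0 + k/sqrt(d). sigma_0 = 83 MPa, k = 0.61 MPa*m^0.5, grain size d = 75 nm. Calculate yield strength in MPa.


d = 75 nm = 7.5e-08 m
sqrt(d) = 0.0002738613
Hall-Petch contribution = k / sqrt(d) = 0.61 / 0.0002738613 = 2227.4 MPa
sigma = sigma_0 + k/sqrt(d) = 83 + 2227.4 = 2310.4 MPa

2310.4


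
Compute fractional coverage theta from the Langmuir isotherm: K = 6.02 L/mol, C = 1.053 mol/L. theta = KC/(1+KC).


Langmuir isotherm: theta = K*C / (1 + K*C)
K*C = 6.02 * 1.053 = 6.33906
theta = 6.33906 / (1 + 6.33906) = 6.33906 / 7.33906
theta = 0.8637

0.8637


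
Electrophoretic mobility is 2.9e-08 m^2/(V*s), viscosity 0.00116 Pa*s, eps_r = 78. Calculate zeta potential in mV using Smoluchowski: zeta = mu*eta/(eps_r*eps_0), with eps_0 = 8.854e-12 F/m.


Smoluchowski equation: zeta = mu * eta / (eps_r * eps_0)
zeta = 2.9e-08 * 0.00116 / (78 * 8.854e-12)
zeta = 0.04871 V = 48.71 mV

48.71


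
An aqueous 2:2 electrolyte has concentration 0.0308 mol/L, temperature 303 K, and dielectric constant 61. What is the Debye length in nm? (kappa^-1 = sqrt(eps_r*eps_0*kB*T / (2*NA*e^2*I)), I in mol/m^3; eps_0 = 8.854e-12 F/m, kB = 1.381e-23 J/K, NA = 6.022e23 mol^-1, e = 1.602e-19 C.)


Ionic strength I = 0.0308 * 2^2 * 1000 = 123.2 mol/m^3
kappa^-1 = sqrt(61 * 8.854e-12 * 1.381e-23 * 303 / (2 * 6.022e23 * (1.602e-19)^2 * 123.2))
kappa^-1 = 0.77 nm

0.77


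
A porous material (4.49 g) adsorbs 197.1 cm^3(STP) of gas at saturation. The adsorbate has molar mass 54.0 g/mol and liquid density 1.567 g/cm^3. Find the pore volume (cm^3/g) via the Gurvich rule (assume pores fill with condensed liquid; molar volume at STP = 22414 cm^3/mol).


Moles adsorbed n = V_ads / 22414 = 197.1 / 22414 = 8.793611e-03 mol
Liquid volume V_liq = n * M / rho_liq = 8.793611e-03 * 54.0 / 1.567 = 0.30303 cm^3
Specific pore volume V_pore = V_liq / m_sample = 0.30303 / 4.49
V_pore = 0.0675 cm^3/g

0.0675


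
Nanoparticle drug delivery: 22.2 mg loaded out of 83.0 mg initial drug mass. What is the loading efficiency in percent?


Drug loading efficiency = (drug loaded / drug initial) * 100
DLE = 22.2 / 83.0 * 100
DLE = 0.2675 * 100
DLE = 26.75%

26.75


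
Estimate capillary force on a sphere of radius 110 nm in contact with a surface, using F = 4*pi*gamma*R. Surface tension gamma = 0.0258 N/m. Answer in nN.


Convert radius: R = 110 nm = 1.1e-07 m
F = 4 * pi * gamma * R
F = 4 * pi * 0.0258 * 1.1e-07
F = 3.56634e-08 N = 35.6634 nN

35.6634


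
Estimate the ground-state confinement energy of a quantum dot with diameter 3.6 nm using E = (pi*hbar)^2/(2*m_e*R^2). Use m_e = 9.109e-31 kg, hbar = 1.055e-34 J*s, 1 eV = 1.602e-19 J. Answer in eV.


Radius R = 3.6/2 = 1.8 nm = 1.8e-09 m
E = (pi * 1.055e-34)^2 / (2 * 9.109e-31 * (1.8e-09)^2)
E(J) = 1.86105e-20
E = E(J) / 1.602e-19 = 0.1162 eV

0.1162


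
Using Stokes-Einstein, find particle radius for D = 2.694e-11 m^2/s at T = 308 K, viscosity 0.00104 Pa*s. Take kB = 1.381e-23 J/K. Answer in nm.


Stokes-Einstein: R = kB*T / (6*pi*eta*D)
R = 1.381e-23 * 308 / (6 * pi * 0.00104 * 2.694e-11)
R = 8.05401e-09 m = 8.05 nm

8.05


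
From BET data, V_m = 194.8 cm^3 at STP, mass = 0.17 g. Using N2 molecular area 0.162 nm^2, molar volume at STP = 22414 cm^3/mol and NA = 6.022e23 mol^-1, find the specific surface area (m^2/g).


Number of moles in monolayer = V_m / 22414 = 194.8 / 22414 = 0.008691
Number of molecules = moles * NA = 0.008691 * 6.022e23
SA = molecules * sigma / mass
SA = (194.8 / 22414) * 6.022e23 * 0.162e-18 / 0.17
SA = 4987.4 m^2/g

4987.4
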